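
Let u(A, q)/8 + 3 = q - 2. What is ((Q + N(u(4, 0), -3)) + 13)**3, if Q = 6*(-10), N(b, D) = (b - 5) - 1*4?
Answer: -884736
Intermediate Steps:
u(A, q) = -40 + 8*q (u(A, q) = -24 + 8*(q - 2) = -24 + 8*(-2 + q) = -24 + (-16 + 8*q) = -40 + 8*q)
N(b, D) = -9 + b (N(b, D) = (-5 + b) - 4 = -9 + b)
Q = -60
((Q + N(u(4, 0), -3)) + 13)**3 = ((-60 + (-9 + (-40 + 8*0))) + 13)**3 = ((-60 + (-9 + (-40 + 0))) + 13)**3 = ((-60 + (-9 - 40)) + 13)**3 = ((-60 - 49) + 13)**3 = (-109 + 13)**3 = (-96)**3 = -884736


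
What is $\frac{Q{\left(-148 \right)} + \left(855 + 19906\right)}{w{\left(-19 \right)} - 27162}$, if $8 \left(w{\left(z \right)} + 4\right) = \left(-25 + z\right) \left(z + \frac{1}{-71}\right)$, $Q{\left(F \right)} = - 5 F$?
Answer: $- \frac{1526571}{1921361} \approx -0.79453$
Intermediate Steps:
$w{\left(z \right)} = -4 + \frac{\left(-25 + z\right) \left(- \frac{1}{71} + z\right)}{8}$ ($w{\left(z \right)} = -4 + \frac{\left(-25 + z\right) \left(z + \frac{1}{-71}\right)}{8} = -4 + \frac{\left(-25 + z\right) \left(z - \frac{1}{71}\right)}{8} = -4 + \frac{\left(-25 + z\right) \left(- \frac{1}{71} + z\right)}{8}$)
$\frac{Q{\left(-148 \right)} + \left(855 + 19906\right)}{w{\left(-19 \right)} - 27162} = \frac{\left(-5\right) \left(-148\right) + \left(855 + 19906\right)}{\left(- \frac{2247}{568} - - \frac{4218}{71} + \frac{\left(-19\right)^{2}}{8}\right) - 27162} = \frac{740 + 20761}{\left(- \frac{2247}{568} + \frac{4218}{71} + \frac{1}{8} \cdot 361\right) - 27162} = \frac{21501}{\left(- \frac{2247}{568} + \frac{4218}{71} + \frac{361}{8}\right) - 27162} = \frac{21501}{\frac{7141}{71} - 27162} = \frac{21501}{- \frac{1921361}{71}} = 21501 \left(- \frac{71}{1921361}\right) = - \frac{1526571}{1921361}$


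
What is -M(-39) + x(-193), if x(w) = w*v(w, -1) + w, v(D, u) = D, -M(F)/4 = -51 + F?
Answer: 36696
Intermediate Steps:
M(F) = 204 - 4*F (M(F) = -4*(-51 + F) = 204 - 4*F)
x(w) = w + w² (x(w) = w*w + w = w² + w = w + w²)
-M(-39) + x(-193) = -(204 - 4*(-39)) - 193*(1 - 193) = -(204 + 156) - 193*(-192) = -1*360 + 37056 = -360 + 37056 = 36696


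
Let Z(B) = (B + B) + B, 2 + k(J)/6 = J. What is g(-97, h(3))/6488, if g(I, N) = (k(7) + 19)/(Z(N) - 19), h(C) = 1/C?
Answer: -49/116784 ≈ -0.00041958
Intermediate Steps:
k(J) = -12 + 6*J
Z(B) = 3*B (Z(B) = 2*B + B = 3*B)
g(I, N) = 49/(-19 + 3*N) (g(I, N) = ((-12 + 6*7) + 19)/(3*N - 19) = ((-12 + 42) + 19)/(-19 + 3*N) = (30 + 19)/(-19 + 3*N) = 49/(-19 + 3*N))
g(-97, h(3))/6488 = (49/(-19 + 3/3))/6488 = (49/(-19 + 3*(⅓)))*(1/6488) = (49/(-19 + 1))*(1/6488) = (49/(-18))*(1/6488) = (49*(-1/18))*(1/6488) = -49/18*1/6488 = -49/116784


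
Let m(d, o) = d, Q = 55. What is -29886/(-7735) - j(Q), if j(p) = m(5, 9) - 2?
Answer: 393/455 ≈ 0.86374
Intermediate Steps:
j(p) = 3 (j(p) = 5 - 2 = 3)
-29886/(-7735) - j(Q) = -29886/(-7735) - 1*3 = -29886*(-1/7735) - 3 = 1758/455 - 3 = 393/455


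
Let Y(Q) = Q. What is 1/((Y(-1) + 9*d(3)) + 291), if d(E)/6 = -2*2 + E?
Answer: 1/236 ≈ 0.0042373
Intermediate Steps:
d(E) = -24 + 6*E (d(E) = 6*(-2*2 + E) = 6*(-4 + E) = -24 + 6*E)
1/((Y(-1) + 9*d(3)) + 291) = 1/((-1 + 9*(-24 + 6*3)) + 291) = 1/((-1 + 9*(-24 + 18)) + 291) = 1/((-1 + 9*(-6)) + 291) = 1/((-1 - 54) + 291) = 1/(-55 + 291) = 1/236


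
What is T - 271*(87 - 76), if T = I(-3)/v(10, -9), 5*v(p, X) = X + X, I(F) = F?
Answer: -17881/6 ≈ -2980.2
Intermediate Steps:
v(p, X) = 2*X/5 (v(p, X) = (X + X)/5 = (2*X)/5 = 2*X/5)
T = ⅚ (T = -3/((⅖)*(-9)) = -3/(-18/5) = -3*(-5/18) = ⅚ ≈ 0.83333)
T - 271*(87 - 76) = ⅚ - 271*(87 - 76) = ⅚ - 271*11 = ⅚ - 2981 = -17881/6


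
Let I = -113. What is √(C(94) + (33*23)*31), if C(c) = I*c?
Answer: √12907 ≈ 113.61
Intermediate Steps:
C(c) = -113*c
√(C(94) + (33*23)*31) = √(-113*94 + (33*23)*31) = √(-10622 + 759*31) = √(-10622 + 23529) = √12907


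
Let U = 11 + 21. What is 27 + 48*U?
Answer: 1563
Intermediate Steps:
U = 32
27 + 48*U = 27 + 48*32 = 27 + 1536 = 1563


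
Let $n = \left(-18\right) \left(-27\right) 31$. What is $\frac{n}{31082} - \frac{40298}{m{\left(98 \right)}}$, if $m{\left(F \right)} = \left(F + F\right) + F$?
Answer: $- \frac{312028258}{2284527} \approx -136.58$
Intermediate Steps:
$m{\left(F \right)} = 3 F$ ($m{\left(F \right)} = 2 F + F = 3 F$)
$n = 15066$ ($n = 486 \cdot 31 = 15066$)
$\frac{n}{31082} - \frac{40298}{m{\left(98 \right)}} = \frac{15066}{31082} - \frac{40298}{3 \cdot 98} = 15066 \cdot \frac{1}{31082} - \frac{40298}{294} = \frac{7533}{15541} - \frac{20149}{147} = - \frac{312028258}{2284527}$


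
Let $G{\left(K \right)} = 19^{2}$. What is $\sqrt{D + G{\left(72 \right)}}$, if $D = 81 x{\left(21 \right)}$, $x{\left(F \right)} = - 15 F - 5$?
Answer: $i \sqrt{25559} \approx 159.87 i$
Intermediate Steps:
$x{\left(F \right)} = -5 - 15 F$
$G{\left(K \right)} = 361$
$D = -25920$ ($D = 81 \left(-5 - 315\right) = 81 \left(-320\right) = -25920$)
$\sqrt{D + G{\left(72 \right)}} = \sqrt{-25920 + 361} = \sqrt{-25559} = i \sqrt{25559}$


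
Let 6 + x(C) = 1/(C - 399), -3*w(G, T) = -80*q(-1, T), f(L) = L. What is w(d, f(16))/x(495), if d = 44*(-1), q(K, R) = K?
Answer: 512/115 ≈ 4.4522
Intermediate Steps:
d = -44
w(G, T) = -80/3 (w(G, T) = -(-80)*(-1)/3 = -⅓*80 = -80/3)
x(C) = -6 + 1/(-399 + C) (x(C) = -6 + 1/(C - 399) = -6 + 1/(-399 + C))
w(d, f(16))/x(495) = -80*(-399 + 495)/(2395 - 6*495)/3 = -80*96/(2395 - 2970)/3 = -80/(3*((1/96)*(-575))) = -80/(3*(-575/96)) = -80/3*(-96/575) = 512/115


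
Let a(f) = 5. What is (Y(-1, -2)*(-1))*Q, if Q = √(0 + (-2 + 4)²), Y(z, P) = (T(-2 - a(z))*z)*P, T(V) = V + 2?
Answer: 20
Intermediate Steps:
T(V) = 2 + V
Y(z, P) = -5*P*z (Y(z, P) = ((2 + (-2 - 1*5))*z)*P = ((2 + (-2 - 5))*z)*P = ((2 - 7)*z)*P = (-5*z)*P = -5*P*z)
Q = 2 (Q = √(0 + 2²) = √(0 + 4) = √4 = 2)
(Y(-1, -2)*(-1))*Q = (-5*(-2)*(-1)*(-1))*2 = -10*(-1)*2 = 10*2 = 20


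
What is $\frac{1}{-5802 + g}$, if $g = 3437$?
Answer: $- \frac{1}{2365} \approx -0.00042283$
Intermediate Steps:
$\frac{1}{-5802 + g} = \frac{1}{-5802 + 3437} = \frac{1}{-2365} = - \frac{1}{2365}$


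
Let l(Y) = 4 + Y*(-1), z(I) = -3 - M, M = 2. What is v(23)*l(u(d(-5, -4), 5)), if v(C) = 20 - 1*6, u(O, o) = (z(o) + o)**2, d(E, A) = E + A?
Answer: 56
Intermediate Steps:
z(I) = -5 (z(I) = -3 - 1*2 = -3 - 2 = -5)
d(E, A) = A + E
u(O, o) = (-5 + o)**2
v(C) = 14 (v(C) = 20 - 6 = 14)
l(Y) = 4 - Y
v(23)*l(u(d(-5, -4), 5)) = 14*(4 - (-5 + 5)**2) = 14*(4 - 1*0**2) = 14*(4 - 1*0) = 14*(4 + 0) = 14*4 = 56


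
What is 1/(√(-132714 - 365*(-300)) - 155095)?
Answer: -155095/24054482239 - I*√23214/24054482239 ≈ -6.4477e-6 - 6.334e-9*I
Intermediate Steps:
1/(√(-132714 - 365*(-300)) - 155095) = 1/(√(-132714 + 109500) - 155095) = 1/(√(-23214) - 155095) = 1/(I*√23214 - 155095) = 1/(-155095 + I*√23214)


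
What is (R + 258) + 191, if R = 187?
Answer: 636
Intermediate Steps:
(R + 258) + 191 = (187 + 258) + 191 = 445 + 191 = 636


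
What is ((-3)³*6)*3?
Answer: -486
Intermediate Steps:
((-3)³*6)*3 = -27*6*3 = -162*3 = -486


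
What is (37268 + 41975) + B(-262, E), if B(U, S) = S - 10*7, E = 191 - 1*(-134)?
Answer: 79498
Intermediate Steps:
E = 325 (E = 191 + 134 = 325)
B(U, S) = -70 + S (B(U, S) = S - 70 = -70 + S)
(37268 + 41975) + B(-262, E) = (37268 + 41975) + (-70 + 325) = 79243 + 255 = 79498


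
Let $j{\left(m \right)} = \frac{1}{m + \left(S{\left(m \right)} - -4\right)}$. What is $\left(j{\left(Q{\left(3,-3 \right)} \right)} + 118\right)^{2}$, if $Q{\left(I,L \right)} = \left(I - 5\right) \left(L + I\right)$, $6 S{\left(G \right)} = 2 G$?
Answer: $\frac{223729}{16} \approx 13983.0$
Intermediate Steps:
$S{\left(G \right)} = \frac{G}{3}$ ($S{\left(G \right)} = \frac{2 G}{6} = \frac{G}{3}$)
$Q{\left(I,L \right)} = \left(-5 + I\right) \left(I + L\right)$
$j{\left(m \right)} = \frac{1}{4 + \frac{4 m}{3}}$ ($j{\left(m \right)} = \frac{1}{m + \left(\frac{m}{3} - -4\right)} = \frac{1}{m + \left(\frac{m}{3} + 4\right)} = \frac{1}{m + \left(4 + \frac{m}{3}\right)} = \frac{1}{4 + \frac{4 m}{3}}$)
$\left(j{\left(Q{\left(3,-3 \right)} \right)} + 118\right)^{2} = \left(\frac{3}{4 \left(3 + \left(3^{2} - 15 - -15 + 3 \left(-3\right)\right)\right)} + 118\right)^{2} = \left(\frac{3}{4 \left(3 + \left(9 - 15 + 15 - 9\right)\right)} + 118\right)^{2} = \left(\frac{3}{4 \left(3 + 0\right)} + 118\right)^{2} = \left(\frac{3}{4 \cdot 3} + 118\right)^{2} = \left(\frac{3}{4} \cdot \frac{1}{3} + 118\right)^{2} = \left(\frac{1}{4} + 118\right)^{2} = \left(\frac{473}{4}\right)^{2} = \frac{223729}{16}$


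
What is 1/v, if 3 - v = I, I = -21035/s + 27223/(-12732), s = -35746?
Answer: 227559036/1035324977 ≈ 0.21979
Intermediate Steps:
I = -352647869/227559036 (I = -21035/(-35746) + 27223/(-12732) = -21035*(-1/35746) + 27223*(-1/12732) = 21035/35746 - 27223/12732 = -352647869/227559036 ≈ -1.5497)
v = 1035324977/227559036 (v = 3 - 1*(-352647869/227559036) = 3 + 352647869/227559036 = 1035324977/227559036 ≈ 4.5497)
1/v = 1/(1035324977/227559036) = 227559036/1035324977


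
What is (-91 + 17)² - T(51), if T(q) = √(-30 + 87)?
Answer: 5476 - √57 ≈ 5468.5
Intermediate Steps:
T(q) = √57
(-91 + 17)² - T(51) = (-91 + 17)² - √57 = (-74)² - √57 = 5476 - √57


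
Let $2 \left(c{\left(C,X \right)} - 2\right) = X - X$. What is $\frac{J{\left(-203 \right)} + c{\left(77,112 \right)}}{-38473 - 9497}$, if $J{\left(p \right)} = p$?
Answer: $\frac{67}{15990} \approx 0.0041901$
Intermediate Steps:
$c{\left(C,X \right)} = 2$ ($c{\left(C,X \right)} = 2 + \frac{X - X}{2} = 2 + \frac{1}{2} \cdot 0 = 2 + 0 = 2$)
$\frac{J{\left(-203 \right)} + c{\left(77,112 \right)}}{-38473 - 9497} = \frac{-203 + 2}{-38473 - 9497} = - \frac{201}{-47970} = \left(-201\right) \left(- \frac{1}{47970}\right) = \frac{67}{15990}$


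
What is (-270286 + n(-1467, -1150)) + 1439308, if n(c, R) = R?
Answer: 1167872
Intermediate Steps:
(-270286 + n(-1467, -1150)) + 1439308 = (-270286 - 1150) + 1439308 = -271436 + 1439308 = 1167872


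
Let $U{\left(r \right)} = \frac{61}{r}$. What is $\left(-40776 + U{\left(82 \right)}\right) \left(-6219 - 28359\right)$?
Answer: $\frac{57806999019}{41} \approx 1.4099 \cdot 10^{9}$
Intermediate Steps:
$\left(-40776 + U{\left(82 \right)}\right) \left(-6219 - 28359\right) = \left(-40776 + \frac{61}{82}\right) \left(-6219 - 28359\right) = \left(-40776 + 61 \cdot \frac{1}{82}\right) \left(-34578\right) = \left(-40776 + \frac{61}{82}\right) \left(-34578\right) = \left(- \frac{3343571}{82}\right) \left(-34578\right) = \frac{57806999019}{41}$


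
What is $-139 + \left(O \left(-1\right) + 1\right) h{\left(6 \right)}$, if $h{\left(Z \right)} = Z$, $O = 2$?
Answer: $-145$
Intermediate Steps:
$-139 + \left(O \left(-1\right) + 1\right) h{\left(6 \right)} = -139 + \left(2 \left(-1\right) + 1\right) 6 = -139 + \left(-2 + 1\right) 6 = -139 - 6 = -145$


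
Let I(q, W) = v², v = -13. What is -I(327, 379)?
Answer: -169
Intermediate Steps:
I(q, W) = 169 (I(q, W) = (-13)² = 169)
-I(327, 379) = -1*169 = -169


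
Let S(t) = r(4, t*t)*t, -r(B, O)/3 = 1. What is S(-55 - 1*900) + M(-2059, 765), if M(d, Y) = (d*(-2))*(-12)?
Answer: -46551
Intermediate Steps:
r(B, O) = -3 (r(B, O) = -3*1 = -3)
M(d, Y) = 24*d (M(d, Y) = -2*d*(-12) = 24*d)
S(t) = -3*t
S(-55 - 1*900) + M(-2059, 765) = -3*(-55 - 1*900) + 24*(-2059) = -3*(-55 - 900) - 49416 = -3*(-955) - 49416 = 2865 - 49416 = -46551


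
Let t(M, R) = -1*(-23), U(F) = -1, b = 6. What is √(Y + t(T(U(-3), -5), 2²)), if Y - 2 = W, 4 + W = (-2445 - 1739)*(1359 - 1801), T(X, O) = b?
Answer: √1849349 ≈ 1359.9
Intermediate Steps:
T(X, O) = 6
W = 1849324 (W = -4 + (-2445 - 1739)*(1359 - 1801) = -4 - 4184*(-442) = -4 + 1849328 = 1849324)
t(M, R) = 23
Y = 1849326 (Y = 2 + 1849324 = 1849326)
√(Y + t(T(U(-3), -5), 2²)) = √(1849326 + 23) = √1849349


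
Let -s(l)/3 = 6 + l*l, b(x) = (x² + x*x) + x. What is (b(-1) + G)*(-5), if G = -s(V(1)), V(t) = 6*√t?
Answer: -635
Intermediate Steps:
b(x) = x + 2*x² (b(x) = (x² + x²) + x = 2*x² + x = x + 2*x²)
s(l) = -18 - 3*l² (s(l) = -3*(6 + l*l) = -3*(6 + l²) = -18 - 3*l²)
G = 126 (G = -(-18 - 3*(6*√1)²) = -(-18 - 3*(6*1)²) = -(-18 - 3*6²) = -(-18 - 3*36) = -(-18 - 108) = -1*(-126) = 126)
(b(-1) + G)*(-5) = (-(1 + 2*(-1)) + 126)*(-5) = (-(1 - 2) + 126)*(-5) = (-1*(-1) + 126)*(-5) = (1 + 126)*(-5) = 127*(-5) = -635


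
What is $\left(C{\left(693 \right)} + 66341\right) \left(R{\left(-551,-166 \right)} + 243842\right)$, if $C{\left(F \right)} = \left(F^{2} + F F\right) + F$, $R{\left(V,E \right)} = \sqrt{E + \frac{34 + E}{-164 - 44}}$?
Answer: $250555457944 + \frac{513766 i \sqrt{111787}}{13} \approx 2.5056 \cdot 10^{11} + 1.3213 \cdot 10^{7} i$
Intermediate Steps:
$R{\left(V,E \right)} = \sqrt{- \frac{17}{104} + \frac{207 E}{208}}$ ($R{\left(V,E \right)} = \sqrt{E + \frac{34 + E}{-208}} = \sqrt{E + \left(34 + E\right) \left(- \frac{1}{208}\right)} = \sqrt{E - \left(\frac{17}{104} + \frac{E}{208}\right)} = \sqrt{- \frac{17}{104} + \frac{207 E}{208}}$)
$C{\left(F \right)} = F + 2 F^{2}$ ($C{\left(F \right)} = \left(F^{2} + F^{2}\right) + F = 2 F^{2} + F = F + 2 F^{2}$)
$\left(C{\left(693 \right)} + 66341\right) \left(R{\left(-551,-166 \right)} + 243842\right) = \left(693 \left(1 + 2 \cdot 693\right) + 66341\right) \left(\frac{\sqrt{-442 + 2691 \left(-166\right)}}{52} + 243842\right) = \left(693 \left(1 + 1386\right) + 66341\right) \left(\frac{\sqrt{-442 - 446706}}{52} + 243842\right) = \left(693 \cdot 1387 + 66341\right) \left(\frac{\sqrt{-447148}}{52} + 243842\right) = \left(961191 + 66341\right) \left(\frac{2 i \sqrt{111787}}{52} + 243842\right) = 1027532 \left(\frac{i \sqrt{111787}}{26} + 243842\right) = 1027532 \left(243842 + \frac{i \sqrt{111787}}{26}\right) = 250555457944 + \frac{513766 i \sqrt{111787}}{13}$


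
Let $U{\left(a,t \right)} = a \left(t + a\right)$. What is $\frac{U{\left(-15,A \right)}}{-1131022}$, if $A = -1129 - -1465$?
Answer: $\frac{4815}{1131022} \approx 0.0042572$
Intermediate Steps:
$A = 336$ ($A = -1129 + 1465 = 336$)
$U{\left(a,t \right)} = a \left(a + t\right)$
$\frac{U{\left(-15,A \right)}}{-1131022} = \frac{\left(-15\right) \left(-15 + 336\right)}{-1131022} = \left(-15\right) 321 \left(- \frac{1}{1131022}\right) = \left(-4815\right) \left(- \frac{1}{1131022}\right) = \frac{4815}{1131022}$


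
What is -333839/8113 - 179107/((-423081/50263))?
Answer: 72895677620974/3432456153 ≈ 21237.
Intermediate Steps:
-333839/8113 - 179107/((-423081/50263)) = -333839*1/8113 - 179107/((-423081*1/50263)) = -333839/8113 - 179107/(-423081/50263) = -333839/8113 - 179107*(-50263/423081) = -333839/8113 + 9002455141/423081 = 72895677620974/3432456153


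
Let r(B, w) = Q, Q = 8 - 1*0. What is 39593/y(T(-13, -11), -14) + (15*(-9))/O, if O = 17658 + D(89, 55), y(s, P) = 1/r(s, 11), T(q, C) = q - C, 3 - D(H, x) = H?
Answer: 5565825433/17572 ≈ 3.1674e+5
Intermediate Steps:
D(H, x) = 3 - H
Q = 8 (Q = 8 + 0 = 8)
r(B, w) = 8
y(s, P) = ⅛ (y(s, P) = 1/8 = ⅛)
O = 17572 (O = 17658 + (3 - 1*89) = 17658 + (3 - 89) = 17658 - 86 = 17572)
39593/y(T(-13, -11), -14) + (15*(-9))/O = 39593/(⅛) + (15*(-9))/17572 = 39593*8 - 135*1/17572 = 316744 - 135/17572 = 5565825433/17572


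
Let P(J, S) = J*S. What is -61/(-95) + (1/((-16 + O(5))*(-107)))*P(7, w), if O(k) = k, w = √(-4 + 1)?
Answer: 61/95 + 7*I*√3/1177 ≈ 0.64211 + 0.010301*I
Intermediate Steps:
w = I*√3 (w = √(-3) = I*√3 ≈ 1.732*I)
-61/(-95) + (1/((-16 + O(5))*(-107)))*P(7, w) = -61/(-95) + (1/((-16 + 5)*(-107)))*(7*(I*√3)) = -61*(-1/95) + (-1/107/(-11))*(7*I*√3) = 61/95 + (-1/11*(-1/107))*(7*I*√3) = 61/95 + (7*I*√3)/1177 = 61/95 + 7*I*√3/1177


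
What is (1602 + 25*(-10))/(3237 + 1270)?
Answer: 1352/4507 ≈ 0.29998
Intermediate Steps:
(1602 + 25*(-10))/(3237 + 1270) = (1602 - 250)/4507 = 1352*(1/4507) = 1352/4507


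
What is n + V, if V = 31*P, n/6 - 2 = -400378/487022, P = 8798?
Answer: 66416424116/243511 ≈ 2.7275e+5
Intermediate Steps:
n = 1720998/243511 (n = 12 + 6*(-400378/487022) = 12 + 6*(-400378*1/487022) = 12 + 6*(-200189/243511) = 12 - 1201134/243511 = 1720998/243511 ≈ 7.0674)
V = 272738 (V = 31*8798 = 272738)
n + V = 1720998/243511 + 272738 = 66416424116/243511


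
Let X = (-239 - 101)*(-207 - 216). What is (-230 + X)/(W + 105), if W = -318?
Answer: -143590/213 ≈ -674.13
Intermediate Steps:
X = 143820 (X = -340*(-423) = 143820)
(-230 + X)/(W + 105) = (-230 + 143820)/(-318 + 105) = 143590/(-213) = 143590*(-1/213) = -143590/213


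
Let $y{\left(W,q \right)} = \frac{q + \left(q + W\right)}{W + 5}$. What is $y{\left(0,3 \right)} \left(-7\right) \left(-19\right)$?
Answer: $\frac{798}{5} \approx 159.6$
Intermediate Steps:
$y{\left(W,q \right)} = \frac{W + 2 q}{5 + W}$ ($y{\left(W,q \right)} = \frac{q + \left(W + q\right)}{5 + W} = \frac{W + 2 q}{5 + W}$)
$y{\left(0,3 \right)} \left(-7\right) \left(-19\right) = \frac{0 + 2 \cdot 3}{5 + 0} \left(-7\right) \left(-19\right) = \frac{0 + 6}{5} \left(-7\right) \left(-19\right) = \frac{1}{5} \cdot 6 \left(-7\right) \left(-19\right) = \frac{6}{5} \left(-7\right) \left(-19\right) = \left(- \frac{42}{5}\right) \left(-19\right) = \frac{798}{5}$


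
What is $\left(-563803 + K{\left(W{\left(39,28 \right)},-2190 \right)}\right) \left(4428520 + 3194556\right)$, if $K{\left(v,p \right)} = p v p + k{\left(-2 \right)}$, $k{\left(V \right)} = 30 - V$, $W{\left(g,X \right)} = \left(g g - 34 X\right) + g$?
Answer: $22224811491409204$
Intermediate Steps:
$W{\left(g,X \right)} = g + g^{2} - 34 X$ ($W{\left(g,X \right)} = \left(g^{2} - 34 X\right) + g = g + g^{2} - 34 X$)
$K{\left(v,p \right)} = 32 + v p^{2}$ ($K{\left(v,p \right)} = p v p + \left(30 - -2\right) = v p^{2} + \left(30 + 2\right) = v p^{2} + 32 = 32 + v p^{2}$)
$\left(-563803 + K{\left(W{\left(39,28 \right)},-2190 \right)}\right) \left(4428520 + 3194556\right) = \left(-563803 + \left(32 + \left(39 + 39^{2} - 952\right) \left(-2190\right)^{2}\right)\right) \left(4428520 + 3194556\right) = \left(-563803 + \left(32 + \left(39 + 1521 - 952\right) 4796100\right)\right) 7623076 = \left(-563803 + \left(32 + 608 \cdot 4796100\right)\right) 7623076 = \left(-563803 + \left(32 + 2916028800\right)\right) 7623076 = \left(-563803 + 2916028832\right) 7623076 = 2915465029 \cdot 7623076 = 22224811491409204$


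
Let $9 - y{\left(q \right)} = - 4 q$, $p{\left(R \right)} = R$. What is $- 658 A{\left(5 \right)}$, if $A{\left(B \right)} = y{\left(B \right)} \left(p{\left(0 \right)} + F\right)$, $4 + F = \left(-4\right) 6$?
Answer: $534296$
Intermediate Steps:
$F = -28$ ($F = -4 - 24 = -28$)
$y{\left(q \right)} = 9 + 4 q$ ($y{\left(q \right)} = 9 - - 4 q = 9 + 4 q$)
$A{\left(B \right)} = -252 - 112 B$ ($A{\left(B \right)} = \left(9 + 4 B\right) \left(0 - 28\right) = \left(9 + 4 B\right) \left(-28\right) = -252 - 112 B$)
$- 658 A{\left(5 \right)} = - 658 \left(-252 - 560\right) = \left(-658\right) \left(-812\right) = 534296$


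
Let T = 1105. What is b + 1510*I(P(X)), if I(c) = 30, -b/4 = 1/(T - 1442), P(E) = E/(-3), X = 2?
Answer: 15266104/337 ≈ 45300.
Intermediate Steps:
P(E) = -E/3 (P(E) = E*(-⅓) = -E/3)
b = 4/337 (b = -4/(1105 - 1442) = -4/(-337) = -4*(-1/337) = 4/337 ≈ 0.011869)
b + 1510*I(P(X)) = 4/337 + 1510*30 = 4/337 + 45300 = 15266104/337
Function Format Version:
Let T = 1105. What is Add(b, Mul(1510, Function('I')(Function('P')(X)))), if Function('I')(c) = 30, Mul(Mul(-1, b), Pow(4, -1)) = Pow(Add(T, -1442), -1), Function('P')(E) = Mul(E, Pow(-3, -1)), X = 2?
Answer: Rational(15266104, 337) ≈ 45300.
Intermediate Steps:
Function('P')(E) = Mul(Rational(-1, 3), E) (Function('P')(E) = Mul(E, Rational(-1, 3)) = Mul(Rational(-1, 3), E))
b = Rational(4, 337) (b = Mul(-4, Pow(Add(1105, -1442), -1)) = Mul(-4, Pow(-337, -1)) = Mul(-4, Rational(-1, 337)) = Rational(4, 337) ≈ 0.011869)
Add(b, Mul(1510, Function('I')(Function('P')(X)))) = Add(Rational(4, 337), Mul(1510, 30)) = Add(Rational(4, 337), 45300) = Rational(15266104, 337)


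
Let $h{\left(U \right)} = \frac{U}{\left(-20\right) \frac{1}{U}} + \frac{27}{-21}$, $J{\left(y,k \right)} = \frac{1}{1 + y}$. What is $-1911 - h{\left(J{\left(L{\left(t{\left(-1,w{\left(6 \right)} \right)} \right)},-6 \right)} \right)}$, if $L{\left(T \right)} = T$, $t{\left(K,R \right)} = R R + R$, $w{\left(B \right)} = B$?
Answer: $- \frac{494348633}{258860} \approx -1909.7$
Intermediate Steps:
$t{\left(K,R \right)} = R + R^{2}$ ($t{\left(K,R \right)} = R^{2} + R = R + R^{2}$)
$h{\left(U \right)} = - \frac{9}{7} - \frac{U^{2}}{20}$ ($h{\left(U \right)} = U \left(- \frac{U}{20}\right) + 27 \left(- \frac{1}{21}\right) = - \frac{U^{2}}{20} - \frac{9}{7} = - \frac{9}{7} - \frac{U^{2}}{20}$)
$-1911 - h{\left(J{\left(L{\left(t{\left(-1,w{\left(6 \right)} \right)} \right)},-6 \right)} \right)} = -1911 - \left(- \frac{9}{7} - \frac{\left(\frac{1}{1 + 6 \left(1 + 6\right)}\right)^{2}}{20}\right) = -1911 - \left(- \frac{9}{7} - \frac{\left(\frac{1}{1 + 6 \cdot 7}\right)^{2}}{20}\right) = -1911 - \left(- \frac{9}{7} - \frac{\left(\frac{1}{1 + 42}\right)^{2}}{20}\right) = -1911 - \left(- \frac{9}{7} - \frac{\left(\frac{1}{43}\right)^{2}}{20}\right) = -1911 - \left(- \frac{9}{7} - \frac{1}{20 \cdot 1849}\right) = -1911 - \left(- \frac{9}{7} - \frac{1}{36980}\right) = -1911 - - \frac{332827}{258860} = -1911 + \frac{332827}{258860} = - \frac{494348633}{258860}$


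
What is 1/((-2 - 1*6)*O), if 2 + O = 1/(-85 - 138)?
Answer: 223/3576 ≈ 0.062360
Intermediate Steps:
O = -447/223 (O = -2 + 1/(-85 - 138) = -2 + 1/(-223) = -2 - 1/223 = -447/223 ≈ -2.0045)
1/((-2 - 1*6)*O) = 1/((-2 - 1*6)*(-447/223)) = 1/((-2 - 6)*(-447/223)) = 1/(-8*(-447/223)) = 1/(3576/223) = 223/3576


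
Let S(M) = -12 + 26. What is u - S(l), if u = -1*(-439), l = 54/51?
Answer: 425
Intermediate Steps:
l = 18/17 (l = 54*(1/51) = 18/17 ≈ 1.0588)
S(M) = 14
u = 439
u - S(l) = 439 - 1*14 = 439 - 14 = 425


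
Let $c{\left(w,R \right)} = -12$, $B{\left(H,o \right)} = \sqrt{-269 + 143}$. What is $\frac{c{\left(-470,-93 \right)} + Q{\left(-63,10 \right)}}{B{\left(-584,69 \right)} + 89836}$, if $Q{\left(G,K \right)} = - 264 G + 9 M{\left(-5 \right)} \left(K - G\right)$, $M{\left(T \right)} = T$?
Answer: $\frac{598981530}{4035253511} - \frac{40005 i \sqrt{14}}{8070507022} \approx 0.14844 - 1.8547 \cdot 10^{-5} i$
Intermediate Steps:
$B{\left(H,o \right)} = 3 i \sqrt{14}$ ($B{\left(H,o \right)} = \sqrt{-126} = 3 i \sqrt{14}$)
$Q{\left(G,K \right)} = - 219 G - 45 K$ ($Q{\left(G,K \right)} = - 264 G + 9 \left(-5\right) \left(K - G\right) = - 264 G - 45 \left(K - G\right) = - 264 G + \left(- 45 K + 45 G\right) = - 219 G - 45 K$)
$\frac{c{\left(-470,-93 \right)} + Q{\left(-63,10 \right)}}{B{\left(-584,69 \right)} + 89836} = \frac{-12 - -13347}{3 i \sqrt{14} + 89836} = \frac{-12 + \left(13797 - 450\right)}{89836 + 3 i \sqrt{14}} = \frac{-12 + 13347}{89836 + 3 i \sqrt{14}} = \frac{13335}{89836 + 3 i \sqrt{14}}$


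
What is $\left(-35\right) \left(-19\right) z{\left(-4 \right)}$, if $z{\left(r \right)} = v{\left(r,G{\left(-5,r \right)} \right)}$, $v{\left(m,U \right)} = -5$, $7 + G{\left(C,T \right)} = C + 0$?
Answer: $-3325$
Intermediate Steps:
$G{\left(C,T \right)} = -7 + C$ ($G{\left(C,T \right)} = -7 + \left(C + 0\right) = -7 + C$)
$z{\left(r \right)} = -5$
$\left(-35\right) \left(-19\right) z{\left(-4 \right)} = \left(-35\right) \left(-19\right) \left(-5\right) = 665 \left(-5\right) = -3325$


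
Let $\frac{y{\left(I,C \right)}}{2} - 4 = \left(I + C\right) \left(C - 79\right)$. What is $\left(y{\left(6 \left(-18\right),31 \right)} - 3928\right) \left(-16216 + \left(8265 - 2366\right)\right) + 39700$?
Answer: $-35780924$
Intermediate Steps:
$y{\left(I,C \right)} = 8 + 2 \left(-79 + C\right) \left(C + I\right)$ ($y{\left(I,C \right)} = 8 + 2 \left(I + C\right) \left(C - 79\right) = 8 + 2 \left(C + I\right) \left(-79 + C\right) = 8 + 2 \left(-79 + C\right) \left(C + I\right)$)
$\left(y{\left(6 \left(-18\right),31 \right)} - 3928\right) \left(-16216 + \left(8265 - 2366\right)\right) + 39700 = \left(\left(8 - 4898 - 158 \cdot 6 \left(-18\right) + 2 \cdot 31^{2} + 2 \cdot 31 \cdot 6 \left(-18\right)\right) - 3928\right) \left(-16216 + \left(8265 - 2366\right)\right) + 39700 = \left(\left(8 - 4898 - -17064 + 2 \cdot 961 + 2 \cdot 31 \left(-108\right)\right) - 3928\right) \left(-16216 + 5899\right) + 39700 = \left(\left(8 - 4898 + 17064 + 1922 - 6696\right) - 3928\right) \left(-10317\right) + 39700 = \left(7400 - 3928\right) \left(-10317\right) + 39700 = 3472 \left(-10317\right) + 39700 = -35820624 + 39700 = -35780924$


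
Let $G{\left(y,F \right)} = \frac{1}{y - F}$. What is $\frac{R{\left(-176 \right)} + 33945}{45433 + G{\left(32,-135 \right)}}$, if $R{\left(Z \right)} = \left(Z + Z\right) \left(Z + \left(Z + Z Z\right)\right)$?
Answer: $- \frac{598177467}{2529104} \approx -236.52$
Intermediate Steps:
$R{\left(Z \right)} = 2 Z \left(Z^{2} + 2 Z\right)$ ($R{\left(Z \right)} = 2 Z \left(Z + \left(Z + Z^{2}\right)\right) = 2 Z \left(Z^{2} + 2 Z\right)$)
$\frac{R{\left(-176 \right)} + 33945}{45433 + G{\left(32,-135 \right)}} = \frac{2 \left(-176\right)^{2} \left(2 - 176\right) + 33945}{45433 + \frac{1}{32 - -135}} = \frac{2 \cdot 30976 \left(-174\right) + 33945}{45433 + \frac{1}{32 + 135}} = \frac{-10779648 + 33945}{45433 + \frac{1}{167}} = - \frac{10745703}{45433 + \frac{1}{167}} = - \frac{10745703}{\frac{7587312}{167}} = \left(-10745703\right) \frac{167}{7587312} = - \frac{598177467}{2529104}$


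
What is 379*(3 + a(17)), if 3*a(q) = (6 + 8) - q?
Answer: 758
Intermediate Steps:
a(q) = 14/3 - q/3 (a(q) = ((6 + 8) - q)/3 = (14 - q)/3 = 14/3 - q/3)
379*(3 + a(17)) = 379*(3 + (14/3 - ⅓*17)) = 379*(3 + (14/3 - 17/3)) = 379*(3 - 1) = 379*2 = 758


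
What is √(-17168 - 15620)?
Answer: 2*I*√8197 ≈ 181.07*I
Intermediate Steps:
√(-17168 - 15620) = √(-32788) = 2*I*√8197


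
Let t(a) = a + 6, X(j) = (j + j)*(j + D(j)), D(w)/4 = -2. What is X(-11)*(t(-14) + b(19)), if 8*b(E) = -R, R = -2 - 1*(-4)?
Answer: -6897/2 ≈ -3448.5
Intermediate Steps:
D(w) = -8 (D(w) = 4*(-2) = -8)
R = 2 (R = -2 + 4 = 2)
X(j) = 2*j*(-8 + j) (X(j) = (j + j)*(j - 8) = (2*j)*(-8 + j) = 2*j*(-8 + j))
b(E) = -1/4 (b(E) = (-1*2)/8 = (1/8)*(-2) = -1/4)
t(a) = 6 + a
X(-11)*(t(-14) + b(19)) = (2*(-11)*(-8 - 11))*((6 - 14) - 1/4) = (2*(-11)*(-19))*(-8 - 1/4) = 418*(-33/4) = -6897/2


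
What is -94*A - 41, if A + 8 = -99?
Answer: 10017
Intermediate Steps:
A = -107 (A = -8 - 99 = -107)
-94*A - 41 = -94*(-107) - 41 = 10058 - 41 = 10017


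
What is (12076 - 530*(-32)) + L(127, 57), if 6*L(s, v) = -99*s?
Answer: 53881/2 ≈ 26941.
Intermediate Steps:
L(s, v) = -33*s/2 (L(s, v) = (-99*s)/6 = -33*s/2)
(12076 - 530*(-32)) + L(127, 57) = (12076 - 530*(-32)) - 33/2*127 = (12076 + 16960) - 4191/2 = 29036 - 4191/2 = 53881/2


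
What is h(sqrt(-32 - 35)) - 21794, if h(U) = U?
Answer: -21794 + I*sqrt(67) ≈ -21794.0 + 8.1853*I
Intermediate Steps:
h(sqrt(-32 - 35)) - 21794 = sqrt(-32 - 35) - 21794 = sqrt(-67) - 21794 = I*sqrt(67) - 21794 = -21794 + I*sqrt(67)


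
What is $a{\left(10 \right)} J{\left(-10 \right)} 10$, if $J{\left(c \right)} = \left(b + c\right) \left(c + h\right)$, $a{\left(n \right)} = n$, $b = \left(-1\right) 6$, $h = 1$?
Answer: $14400$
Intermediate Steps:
$b = -6$
$J{\left(c \right)} = \left(1 + c\right) \left(-6 + c\right)$ ($J{\left(c \right)} = \left(-6 + c\right) \left(c + 1\right) = \left(-6 + c\right) \left(1 + c\right) = \left(1 + c\right) \left(-6 + c\right)$)
$a{\left(10 \right)} J{\left(-10 \right)} 10 = 10 \left(-6 + \left(-10\right)^{2} - -50\right) 10 = 10 \left(-6 + 100 + 50\right) 10 = 10 \cdot 144 \cdot 10 = 1440 \cdot 10 = 14400$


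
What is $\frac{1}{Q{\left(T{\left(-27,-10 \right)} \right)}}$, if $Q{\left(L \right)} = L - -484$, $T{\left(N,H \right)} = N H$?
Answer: $\frac{1}{754} \approx 0.0013263$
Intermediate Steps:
$T{\left(N,H \right)} = H N$
$Q{\left(L \right)} = 484 + L$ ($Q{\left(L \right)} = L + 484 = 484 + L$)
$\frac{1}{Q{\left(T{\left(-27,-10 \right)} \right)}} = \frac{1}{484 - -270} = \frac{1}{484 + 270} = \frac{1}{754}$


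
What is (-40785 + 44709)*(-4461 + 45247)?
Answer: 160044264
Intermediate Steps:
(-40785 + 44709)*(-4461 + 45247) = 3924*40786 = 160044264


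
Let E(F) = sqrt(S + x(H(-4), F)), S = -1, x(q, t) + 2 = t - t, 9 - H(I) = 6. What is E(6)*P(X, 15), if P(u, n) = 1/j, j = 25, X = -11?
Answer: I*sqrt(3)/25 ≈ 0.069282*I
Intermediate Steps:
H(I) = 3 (H(I) = 9 - 1*6 = 9 - 6 = 3)
P(u, n) = 1/25
x(q, t) = -2 (x(q, t) = -2 + (t - t) = -2 + 0 = -2)
E(F) = I*sqrt(3) (E(F) = sqrt(-1 - 2) = sqrt(-3) = I*sqrt(3))
E(6)*P(X, 15) = (I*sqrt(3))*(1/25) = I*sqrt(3)/25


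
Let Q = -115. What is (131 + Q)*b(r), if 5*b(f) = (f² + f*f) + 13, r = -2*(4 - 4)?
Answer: 208/5 ≈ 41.600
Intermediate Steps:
r = 0 (r = -2*0 = 0)
b(f) = 13/5 + 2*f²/5 (b(f) = ((f² + f*f) + 13)/5 = ((f² + f²) + 13)/5 = (2*f² + 13)/5 = (13 + 2*f²)/5 = 13/5 + 2*f²/5)
(131 + Q)*b(r) = (131 - 115)*(13/5 + (⅖)*0²) = 16*(13/5 + (⅖)*0) = 16*(13/5 + 0) = 16*(13/5) = 208/5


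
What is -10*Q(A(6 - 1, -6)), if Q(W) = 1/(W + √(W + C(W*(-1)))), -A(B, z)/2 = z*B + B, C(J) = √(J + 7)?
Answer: -10/(50 + √(50 + I*√43)) ≈ -0.17516 + 0.0014197*I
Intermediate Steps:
C(J) = √(7 + J)
A(B, z) = -2*B - 2*B*z (A(B, z) = -2*(z*B + B) = -2*(B*z + B) = -2*(B + B*z) = -2*B - 2*B*z)
Q(W) = 1/(W + √(W + √(7 - W))) (Q(W) = 1/(W + √(W + √(7 + W*(-1)))) = 1/(W + √(W + √(7 - W))))
-10*Q(A(6 - 1, -6)) = -10/(-2*(6 - 1)*(1 - 6) + √(-2*(6 - 1)*(1 - 6) + √(7 - (-2)*(6 - 1)*(1 - 6)))) = -10/(-2*5*(-5) + √(-2*5*(-5) + √(7 - (-2)*5*(-5)))) = -10/(50 + √(50 + √(7 - 1*50))) = -10/(50 + √(50 + √(7 - 50))) = -10/(50 + √(50 + √(-43))) = -10/(50 + √(50 + I*√43))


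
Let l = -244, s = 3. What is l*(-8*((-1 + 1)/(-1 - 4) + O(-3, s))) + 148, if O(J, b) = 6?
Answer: 11860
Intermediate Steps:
l*(-8*((-1 + 1)/(-1 - 4) + O(-3, s))) + 148 = -(-1952)*((-1 + 1)/(-1 - 4) + 6) + 148 = -(-1952)*(0/(-5) + 6) + 148 = -(-1952)*(0*(-1/5) + 6) + 148 = -(-1952)*(0 + 6) + 148 = -(-1952)*6 + 148 = -244*(-48) + 148 = 11712 + 148 = 11860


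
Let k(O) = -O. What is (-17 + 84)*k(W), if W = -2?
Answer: 134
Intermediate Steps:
(-17 + 84)*k(W) = (-17 + 84)*(-1*(-2)) = 67*2 = 134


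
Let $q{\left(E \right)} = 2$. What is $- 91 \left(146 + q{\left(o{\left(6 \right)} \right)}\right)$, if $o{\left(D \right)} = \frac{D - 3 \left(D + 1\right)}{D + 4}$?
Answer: $-13468$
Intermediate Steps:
$o{\left(D \right)} = \frac{-3 - 2 D}{4 + D}$ ($o{\left(D \right)} = \frac{D - 3 \left(1 + D\right)}{4 + D} = \frac{D - \left(3 + 3 D\right)}{4 + D} = \frac{-3 - 2 D}{4 + D}$)
$- 91 \left(146 + q{\left(o{\left(6 \right)} \right)}\right) = - 91 \left(146 + 2\right) = \left(-91\right) 148 = -13468$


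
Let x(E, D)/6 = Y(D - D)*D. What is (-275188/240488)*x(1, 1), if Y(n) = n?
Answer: 0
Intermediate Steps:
x(E, D) = 0 (x(E, D) = 6*((D - D)*D) = 6*(0*D) = 6*0 = 0)
(-275188/240488)*x(1, 1) = -275188/240488*0 = -275188*1/240488*0 = -68797/60122*0 = 0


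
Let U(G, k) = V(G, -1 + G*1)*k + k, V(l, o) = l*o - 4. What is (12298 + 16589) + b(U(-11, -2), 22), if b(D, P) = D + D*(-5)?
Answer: 29919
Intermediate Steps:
V(l, o) = -4 + l*o
U(G, k) = k + k*(-4 + G*(-1 + G)) (U(G, k) = (-4 + G*(-1 + G*1))*k + k = (-4 + G*(-1 + G))*k + k = k*(-4 + G*(-1 + G)) + k = k + k*(-4 + G*(-1 + G)))
b(D, P) = -4*D (b(D, P) = D - 5*D = -4*D)
(12298 + 16589) + b(U(-11, -2), 22) = (12298 + 16589) - (-8)*(-3 - 11*(-1 - 11)) = 28887 - (-8)*(-3 - 11*(-12)) = 28887 - (-8)*(-3 + 132) = 28887 - (-8)*129 = 28887 - 4*(-258) = 28887 + 1032 = 29919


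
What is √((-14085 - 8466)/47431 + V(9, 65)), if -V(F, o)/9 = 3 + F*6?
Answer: I*√1155165593874/47431 ≈ 22.66*I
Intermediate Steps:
V(F, o) = -27 - 54*F (V(F, o) = -9*(3 + F*6) = -9*(3 + 6*F) = -27 - 54*F)
√((-14085 - 8466)/47431 + V(9, 65)) = √((-14085 - 8466)/47431 + (-27 - 54*9)) = √(-22551*1/47431 + (-27 - 486)) = √(-22551/47431 - 513) = √(-24354654/47431) = I*√1155165593874/47431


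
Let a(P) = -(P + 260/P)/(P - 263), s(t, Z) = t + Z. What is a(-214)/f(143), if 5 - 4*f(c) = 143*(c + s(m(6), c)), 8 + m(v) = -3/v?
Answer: 61408/1350066615 ≈ 4.5485e-5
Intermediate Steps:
m(v) = -8 - 3/v
s(t, Z) = Z + t
f(c) = 2441/8 - 143*c/2 (f(c) = 5/4 - 143*(c + (c + (-8 - 3/6)))/4 = 5/4 - 143*(c + (c + (-8 - 3*1/6)))/4 = 5/4 - 143*(c + (c + (-8 - 1/2)))/4 = 5/4 - 143*(c + (c - 17/2))/4 = 5/4 - 143*(c + (-17/2 + c))/4 = 5/4 - 143*(-17/2 + 2*c)/4 = 5/4 - (-2431/2 + 286*c)/4 = 5/4 + (2431/8 - 143*c/2) = 2441/8 - 143*c/2)
a(P) = -(P + 260/P)/(-263 + P)
a(-214)/f(143) = ((-260 - 1*(-214)**2)/((-214)*(-263 - 214)))/(2441/8 - 143/2*143) = (-1/214*(-260 - 1*45796)/(-477))/(2441/8 - 20449/2) = (-1/214*(-1/477)*(-260 - 45796))/(-79355/8) = -1/214*(-1/477)*(-46056)*(-8/79355) = -7676/17013*(-8/79355) = 61408/1350066615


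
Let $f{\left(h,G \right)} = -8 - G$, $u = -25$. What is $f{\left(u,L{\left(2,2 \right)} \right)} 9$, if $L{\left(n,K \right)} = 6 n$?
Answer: $-180$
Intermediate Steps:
$f{\left(u,L{\left(2,2 \right)} \right)} 9 = \left(-8 - 6 \cdot 2\right) 9 = \left(-8 - 12\right) 9 = \left(-20\right) 9 = -180$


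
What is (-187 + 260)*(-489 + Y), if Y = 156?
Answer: -24309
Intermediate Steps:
(-187 + 260)*(-489 + Y) = (-187 + 260)*(-489 + 156) = 73*(-333) = -24309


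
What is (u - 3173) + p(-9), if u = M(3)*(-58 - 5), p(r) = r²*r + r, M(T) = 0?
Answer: -3911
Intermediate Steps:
p(r) = r + r³ (p(r) = r³ + r = r + r³)
u = 0 (u = 0*(-58 - 5) = 0*(-63) = 0)
(u - 3173) + p(-9) = (0 - 3173) + (-9 + (-9)³) = -3173 + (-9 - 729) = -3173 - 738 = -3911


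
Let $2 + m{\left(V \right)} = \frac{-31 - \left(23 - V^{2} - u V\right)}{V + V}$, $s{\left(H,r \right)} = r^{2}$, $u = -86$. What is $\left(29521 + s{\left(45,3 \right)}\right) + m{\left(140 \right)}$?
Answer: $\frac{4137673}{140} \approx 29555.0$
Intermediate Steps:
$m{\left(V \right)} = -2 + \frac{-54 + V^{2} - 86 V}{2 V}$ ($m{\left(V \right)} = -2 + \frac{-31 - \left(23 - V^{2} + 86 V\right)}{V + V} = -2 + \frac{-31 - \left(23 - V^{2} + 86 V\right)}{2 V} = -2 + \left(-54 + V^{2} - 86 V\right) \frac{1}{2 V} = -2 + \frac{-54 + V^{2} - 86 V}{2 V}$)
$\left(29521 + s{\left(45,3 \right)}\right) + m{\left(140 \right)} = \left(29521 + 3^{2}\right) - \left(-25 + \frac{27}{140}\right) = \left(29521 + 9\right) - - \frac{3473}{140} = 29530 - - \frac{3473}{140} = 29530 + \frac{3473}{140} = \frac{4137673}{140}$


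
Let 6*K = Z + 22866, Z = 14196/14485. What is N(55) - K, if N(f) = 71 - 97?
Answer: -55581311/14485 ≈ -3837.2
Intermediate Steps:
Z = 14196/14485 (Z = 14196*(1/14485) = 14196/14485 ≈ 0.98005)
K = 55204701/14485 (K = (14196/14485 + 22866)/6 = (1/6)*(331228206/14485) = 55204701/14485 ≈ 3811.2)
N(f) = -26
N(55) - K = -26 - 1*55204701/14485 = -26 - 55204701/14485 = -55581311/14485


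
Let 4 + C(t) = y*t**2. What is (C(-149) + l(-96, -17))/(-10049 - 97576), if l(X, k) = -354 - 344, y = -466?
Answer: 10346368/107625 ≈ 96.134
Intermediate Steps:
l(X, k) = -698
C(t) = -4 - 466*t**2
(C(-149) + l(-96, -17))/(-10049 - 97576) = ((-4 - 466*(-149)**2) - 698)/(-10049 - 97576) = ((-4 - 466*22201) - 698)/(-107625) = ((-4 - 10345666) - 698)*(-1/107625) = (-10345670 - 698)*(-1/107625) = -10346368*(-1/107625) = 10346368/107625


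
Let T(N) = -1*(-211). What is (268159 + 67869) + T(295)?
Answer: 336239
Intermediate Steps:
T(N) = 211
(268159 + 67869) + T(295) = (268159 + 67869) + 211 = 336028 + 211 = 336239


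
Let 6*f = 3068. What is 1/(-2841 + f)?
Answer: -3/6989 ≈ -0.00042925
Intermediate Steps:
f = 1534/3 (f = (⅙)*3068 = 1534/3 ≈ 511.33)
1/(-2841 + f) = 1/(-2841 + 1534/3) = 1/(-6989/3) = -3/6989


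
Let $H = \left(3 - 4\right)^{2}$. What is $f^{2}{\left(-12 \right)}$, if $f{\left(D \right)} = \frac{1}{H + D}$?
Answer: $\frac{1}{121} \approx 0.0082645$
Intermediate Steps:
$H = 1$ ($H = \left(-1\right)^{2} = 1$)
$f{\left(D \right)} = \frac{1}{1 + D}$
$f^{2}{\left(-12 \right)} = \left(\frac{1}{1 - 12}\right)^{2} = \left(\frac{1}{-11}\right)^{2} = \left(- \frac{1}{11}\right)^{2} = \frac{1}{121}$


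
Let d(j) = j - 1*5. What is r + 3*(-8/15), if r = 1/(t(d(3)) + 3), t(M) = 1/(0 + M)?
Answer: -6/5 ≈ -1.2000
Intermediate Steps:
d(j) = -5 + j (d(j) = j - 5 = -5 + j)
t(M) = 1/M
r = ⅖ (r = 1/(1/(-5 + 3) + 3) = 1/(1/(-2) + 3) = 1/(-½ + 3) = 1/(5/2) = ⅖ ≈ 0.40000)
r + 3*(-8/15) = ⅖ + 3*(-8/15) = ⅖ - 8/5 = -6/5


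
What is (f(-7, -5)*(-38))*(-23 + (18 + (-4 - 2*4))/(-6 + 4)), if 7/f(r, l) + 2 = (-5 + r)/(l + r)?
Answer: -6916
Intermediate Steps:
f(r, l) = 7/(-2 + (-5 + r)/(l + r))
(f(-7, -5)*(-38))*(-23 + (18 + (-4 - 2*4))/(-6 + 4)) = ((7*(-1*(-5) - 1*(-7))/(5 - 7 + 2*(-5)))*(-38))*(-23 + (18 + (-4 - 2*4))/(-6 + 4)) = ((7*(5 + 7)/(5 - 7 - 10))*(-38))*(-23 + (18 + (-4 - 8))/(-2)) = ((7*12/(-12))*(-38))*(-23 + (18 - 12)*(-½)) = ((7*(-1/12)*12)*(-38))*(-23 + 6*(-½)) = (-7*(-38))*(-23 - 3) = 266*(-26) = -6916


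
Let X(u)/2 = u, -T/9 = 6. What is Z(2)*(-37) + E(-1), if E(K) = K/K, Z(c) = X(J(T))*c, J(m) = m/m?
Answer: -147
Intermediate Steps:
T = -54 (T = -9*6 = -54)
J(m) = 1
X(u) = 2*u
Z(c) = 2*c (Z(c) = (2*1)*c = 2*c)
E(K) = 1
Z(2)*(-37) + E(-1) = (2*2)*(-37) + 1 = 4*(-37) + 1 = -148 + 1 = -147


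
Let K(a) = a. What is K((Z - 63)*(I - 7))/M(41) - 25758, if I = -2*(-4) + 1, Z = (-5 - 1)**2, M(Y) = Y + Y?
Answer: -1056105/41 ≈ -25759.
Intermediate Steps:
M(Y) = 2*Y
Z = 36 (Z = (-6)**2 = 36)
I = 9 (I = 8 + 1 = 9)
K((Z - 63)*(I - 7))/M(41) - 25758 = ((36 - 63)*(9 - 7))/((2*41)) - 25758 = -27*2/82 - 25758 = -54*1/82 - 25758 = -27/41 - 25758 = -1056105/41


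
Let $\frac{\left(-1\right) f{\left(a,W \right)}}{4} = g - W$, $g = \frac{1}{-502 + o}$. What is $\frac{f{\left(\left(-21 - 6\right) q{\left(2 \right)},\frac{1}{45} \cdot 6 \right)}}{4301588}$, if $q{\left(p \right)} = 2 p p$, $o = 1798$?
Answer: $\frac{859}{6968572560} \approx 1.2327 \cdot 10^{-7}$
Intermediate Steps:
$q{\left(p \right)} = 2 p^{2}$
$g = \frac{1}{1296}$ ($g = \frac{1}{-502 + 1798} = \frac{1}{1296} \approx 0.0007716$)
$f{\left(a,W \right)} = - \frac{1}{324} + 4 W$ ($f{\left(a,W \right)} = - 4 \left(\frac{1}{1296} - W\right) = - \frac{1}{324} + 4 W$)
$\frac{f{\left(\left(-21 - 6\right) q{\left(2 \right)},\frac{1}{45} \cdot 6 \right)}}{4301588} = \frac{- \frac{1}{324} + 4 \cdot \frac{1}{45} \cdot 6}{4301588} = \left(- \frac{1}{324} + 4 \cdot \frac{1}{45} \cdot 6\right) \frac{1}{4301588} = \left(- \frac{1}{324} + 4 \cdot \frac{2}{15}\right) \frac{1}{4301588} = \left(- \frac{1}{324} + \frac{8}{15}\right) \frac{1}{4301588} = \frac{859}{1620} \cdot \frac{1}{4301588} = \frac{859}{6968572560}$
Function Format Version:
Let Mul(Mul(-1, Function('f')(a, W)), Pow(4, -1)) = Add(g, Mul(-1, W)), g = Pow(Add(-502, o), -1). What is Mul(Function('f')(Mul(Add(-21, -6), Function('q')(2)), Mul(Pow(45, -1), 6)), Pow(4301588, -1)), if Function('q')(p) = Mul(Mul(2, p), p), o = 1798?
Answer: Rational(859, 6968572560) ≈ 1.2327e-7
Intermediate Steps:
Function('q')(p) = Mul(2, Pow(p, 2))
g = Rational(1, 1296) (g = Pow(Add(-502, 1798), -1) = Pow(1296, -1) = Rational(1, 1296) ≈ 0.00077160)
Function('f')(a, W) = Add(Rational(-1, 324), Mul(4, W)) (Function('f')(a, W) = Mul(-4, Add(Rational(1, 1296), Mul(-1, W))) = Add(Rational(-1, 324), Mul(4, W)))
Mul(Function('f')(Mul(Add(-21, -6), Function('q')(2)), Mul(Pow(45, -1), 6)), Pow(4301588, -1)) = Mul(Add(Rational(-1, 324), Mul(4, Mul(Pow(45, -1), 6))), Pow(4301588, -1)) = Mul(Add(Rational(-1, 324), Mul(4, Mul(Rational(1, 45), 6))), Rational(1, 4301588)) = Mul(Add(Rational(-1, 324), Mul(4, Rational(2, 15))), Rational(1, 4301588)) = Mul(Add(Rational(-1, 324), Rational(8, 15)), Rational(1, 4301588)) = Mul(Rational(859, 1620), Rational(1, 4301588)) = Rational(859, 6968572560)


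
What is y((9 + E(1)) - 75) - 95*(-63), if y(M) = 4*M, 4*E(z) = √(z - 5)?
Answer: 5721 + 2*I ≈ 5721.0 + 2.0*I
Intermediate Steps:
E(z) = √(-5 + z)/4 (E(z) = √(z - 5)/4 = √(-5 + z)/4)
y((9 + E(1)) - 75) - 95*(-63) = 4*((9 + √(-5 + 1)/4) - 75) - 95*(-63) = 4*((9 + √(-4)/4) - 75) - 1*(-5985) = 4*((9 + (2*I)/4) - 75) + 5985 = 4*((9 + I/2) - 75) + 5985 = 4*(-66 + I/2) + 5985 = (-264 + 2*I) + 5985 = 5721 + 2*I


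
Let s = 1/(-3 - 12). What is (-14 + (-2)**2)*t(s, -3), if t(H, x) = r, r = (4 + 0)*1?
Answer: -40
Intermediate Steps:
s = -1/15 (s = 1/(-15) = -1/15 ≈ -0.066667)
r = 4 (r = 4*1 = 4)
t(H, x) = 4
(-14 + (-2)**2)*t(s, -3) = (-14 + (-2)**2)*4 = (-14 + 4)*4 = -10*4 = -40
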